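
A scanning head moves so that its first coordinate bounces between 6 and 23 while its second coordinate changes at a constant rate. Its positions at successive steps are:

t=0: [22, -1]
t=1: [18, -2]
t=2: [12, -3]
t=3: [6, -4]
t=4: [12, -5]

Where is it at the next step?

The first coordinate reflects between 6 and 23, moving 6 per step.
  step 5: 12 → 18
The second coordinate changes by -1 each step: at step 5 it is -6.

[18, -6]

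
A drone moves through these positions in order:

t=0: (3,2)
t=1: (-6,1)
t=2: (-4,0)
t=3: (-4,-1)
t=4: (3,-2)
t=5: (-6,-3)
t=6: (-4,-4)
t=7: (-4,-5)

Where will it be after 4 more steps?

(-4,-9)

The first coordinate repeats the cycle [3, -6, -4, -4] with period 4; step 11 mod 4 = 3, giving -4.
The second coordinate changes by -1 each step, so at step 11 it is 2 + 11·(-1) = -9.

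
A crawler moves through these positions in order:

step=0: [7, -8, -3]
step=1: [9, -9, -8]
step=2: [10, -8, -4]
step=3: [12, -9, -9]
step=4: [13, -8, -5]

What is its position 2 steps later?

[16, -8, -6]

Step-to-step displacements: [+2, -1, -5], [+1, +1, +4], [+2, -1, -5], [+1, +1, +4] — a repeating cycle of length 2.
step 5: apply [+2, -1, -5] → [15, -9, -10]
step 6: apply [+1, +1, +4] → [16, -8, -6]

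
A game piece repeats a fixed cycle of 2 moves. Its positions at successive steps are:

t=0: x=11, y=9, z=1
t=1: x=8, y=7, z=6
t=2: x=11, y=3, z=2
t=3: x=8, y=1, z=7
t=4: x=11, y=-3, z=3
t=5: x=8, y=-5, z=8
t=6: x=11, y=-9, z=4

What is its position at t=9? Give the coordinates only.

The moves between consecutive positions are (-3,-2,+5), (+3,-4,-4), (-3,-2,+5), (+3,-4,-4), (-3,-2,+5), (+3,-4,-4); they repeat the 2-cycle [(-3,-2,+5), (+3,-4,-4)].
step 7: apply (-3,-2,+5) → x=8, y=-11, z=9
step 8: apply (+3,-4,-4) → x=11, y=-15, z=5
step 9: apply (-3,-2,+5) → x=8, y=-17, z=10

x=8, y=-17, z=10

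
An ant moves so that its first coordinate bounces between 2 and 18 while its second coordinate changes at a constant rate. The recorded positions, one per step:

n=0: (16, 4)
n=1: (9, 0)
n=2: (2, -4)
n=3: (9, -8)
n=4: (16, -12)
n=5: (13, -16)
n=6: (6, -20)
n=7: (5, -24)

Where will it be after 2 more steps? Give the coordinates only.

The first coordinate reflects between 2 and 18, moving 7 per step.
  step 8: 5 → 12
  step 9: 12 → 17
The second coordinate changes by -4 each step: at step 9 it is -32.

(17, -32)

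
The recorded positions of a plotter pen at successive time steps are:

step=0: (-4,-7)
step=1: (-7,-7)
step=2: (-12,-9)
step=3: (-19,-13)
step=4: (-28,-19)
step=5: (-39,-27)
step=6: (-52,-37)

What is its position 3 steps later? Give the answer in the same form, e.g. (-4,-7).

First differences are (-3,+0), (-5,-2), (-7,-4), (-9,-6), (-11,-8), (-13,-10); their common second difference is (-2,-2) (constant acceleration).
step 7: (-52,-37) + (-15,-12) → (-67,-49)
step 8: (-67,-49) + (-17,-14) → (-84,-63)
step 9: (-84,-63) + (-19,-16) → (-103,-79)

(-103,-79)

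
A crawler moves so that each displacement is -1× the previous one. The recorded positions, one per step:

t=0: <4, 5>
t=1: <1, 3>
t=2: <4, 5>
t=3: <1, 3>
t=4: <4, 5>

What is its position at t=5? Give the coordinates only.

The jumps are <-3, -2>, <+3, +2>, <-3, -2>, <+3, +2> — a geometric progression with ratio -1.
step 5: <4, 5> + <-3, -2> → <1, 3>

<1, 3>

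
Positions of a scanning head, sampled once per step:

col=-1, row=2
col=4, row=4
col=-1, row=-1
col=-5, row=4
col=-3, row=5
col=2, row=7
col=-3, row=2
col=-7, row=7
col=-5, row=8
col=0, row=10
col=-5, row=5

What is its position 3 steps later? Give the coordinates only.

col=-2, row=13

The moves between consecutive positions are (+5,+2), (-5,-5), (-4,+5), (+2,+1), (+5,+2), (-5,-5), (-4,+5), (+2,+1), (+5,+2), (-5,-5); they repeat the 4-cycle [(+5,+2), (-5,-5), (-4,+5), (+2,+1)].
step 11: apply (-4,+5) → col=-9, row=10
step 12: apply (+2,+1) → col=-7, row=11
step 13: apply (+5,+2) → col=-2, row=13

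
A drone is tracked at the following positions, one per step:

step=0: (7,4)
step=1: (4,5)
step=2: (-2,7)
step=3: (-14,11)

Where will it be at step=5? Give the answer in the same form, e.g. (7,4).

(-86,35)

Step-to-step displacements: (-3,+1), (-6,+2), (-12,+4); each is 2× the previous.
step 4: (-14,11) + (-24,+8) → (-38,19)
step 5: (-38,19) + (-48,+16) → (-86,35)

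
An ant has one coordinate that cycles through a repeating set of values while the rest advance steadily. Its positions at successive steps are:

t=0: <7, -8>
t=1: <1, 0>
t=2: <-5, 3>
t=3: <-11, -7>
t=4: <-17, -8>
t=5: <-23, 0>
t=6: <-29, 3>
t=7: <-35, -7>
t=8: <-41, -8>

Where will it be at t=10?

First: linear, -6 per step → -53 at step 10.
Second: cycles through -8, 0, 3, -7 every 4 steps. Step 10 lands at position 2 of the cycle → 3.

<-53, 3>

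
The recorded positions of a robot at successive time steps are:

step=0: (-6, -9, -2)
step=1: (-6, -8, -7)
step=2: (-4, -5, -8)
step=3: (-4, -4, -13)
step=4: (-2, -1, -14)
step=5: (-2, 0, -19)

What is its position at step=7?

(0, 4, -25)

Differencing gives (+0, +1, -5), (+2, +3, -1), (+0, +1, -5), (+2, +3, -1), (+0, +1, -5). This is the pattern (+0, +1, -5), (+2, +3, -1) repeated.
step 6: apply (+2, +3, -1) → (0, 3, -20)
step 7: apply (+0, +1, -5) → (0, 4, -25)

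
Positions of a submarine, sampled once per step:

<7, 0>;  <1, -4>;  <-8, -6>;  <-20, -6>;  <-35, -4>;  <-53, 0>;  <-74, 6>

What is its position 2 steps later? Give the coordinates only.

<-125, 24>

Taking differences between consecutive positions: <-6, -4>, <-9, -2>, <-12, +0>, <-15, +2>, <-18, +4>, <-21, +6>. These grow by <-3, +2> each step.
step 7: <-74, 6> + <-24, +8> → <-98, 14>
step 8: <-98, 14> + <-27, +10> → <-125, 24>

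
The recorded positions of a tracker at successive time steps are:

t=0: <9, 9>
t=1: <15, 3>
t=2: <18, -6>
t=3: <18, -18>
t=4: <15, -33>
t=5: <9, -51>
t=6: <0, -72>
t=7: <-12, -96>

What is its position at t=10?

<-66, -186>

First differences are <+6, -6>, <+3, -9>, <+0, -12>, <-3, -15>, <-6, -18>, <-9, -21>, <-12, -24>; their common second difference is <-3, -3> (constant acceleration).
step 8: <-12, -96> + <-15, -27> → <-27, -123>
step 9: <-27, -123> + <-18, -30> → <-45, -153>
step 10: <-45, -153> + <-21, -33> → <-66, -186>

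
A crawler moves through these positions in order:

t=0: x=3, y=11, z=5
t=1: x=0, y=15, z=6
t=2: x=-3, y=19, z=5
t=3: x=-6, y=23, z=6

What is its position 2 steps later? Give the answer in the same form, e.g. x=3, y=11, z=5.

The x coordinate changes by -3 each step, so at step 5 it is 3 + 5·(-3) = -12.
The y coordinate changes by +4 each step, so at step 5 it is 11 + 5·(4) = 31.
The z coordinate repeats the cycle [5, 6] with period 2; step 5 mod 2 = 1, giving 6.

x=-12, y=31, z=6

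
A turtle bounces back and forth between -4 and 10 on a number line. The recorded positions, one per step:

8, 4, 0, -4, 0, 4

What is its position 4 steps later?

The value travels 4 per step and bounces off the walls at -4 and 10.
  step 6: 4 → 8
  step 7: 8 → 8
  step 8: 8 → 4
  step 9: 4 → 0

0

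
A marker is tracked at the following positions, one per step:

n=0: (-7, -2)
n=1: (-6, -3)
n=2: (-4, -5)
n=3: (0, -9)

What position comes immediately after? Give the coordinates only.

(8, -17)

Step-to-step displacements: (+1, -1), (+2, -2), (+4, -4); each is 2× the previous.
step 4: (0, -9) + (+8, -8) → (8, -17)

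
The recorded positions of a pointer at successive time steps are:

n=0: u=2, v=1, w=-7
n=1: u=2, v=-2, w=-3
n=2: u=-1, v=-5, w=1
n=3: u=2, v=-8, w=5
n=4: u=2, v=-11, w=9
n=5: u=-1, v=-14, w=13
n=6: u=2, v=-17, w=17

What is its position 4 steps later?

The u coordinate repeats the cycle [2, 2, -1] with period 3; step 10 mod 3 = 1, giving 2.
The v coordinate changes by -3 each step, so at step 10 it is 1 + 10·(-3) = -29.
The w coordinate changes by +4 each step, so at step 10 it is -7 + 10·(4) = 33.

u=2, v=-29, w=33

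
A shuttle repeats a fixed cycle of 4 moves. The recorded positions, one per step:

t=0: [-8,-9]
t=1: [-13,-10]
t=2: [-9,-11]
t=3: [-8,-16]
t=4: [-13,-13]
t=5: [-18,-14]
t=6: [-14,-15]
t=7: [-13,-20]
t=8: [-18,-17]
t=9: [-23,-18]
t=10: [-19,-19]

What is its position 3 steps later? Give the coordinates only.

[-28,-22]

Differencing gives [-5,-1], [+4,-1], [+1,-5], [-5,+3], [-5,-1], [+4,-1], [+1,-5], [-5,+3], [-5,-1], [+4,-1]. This is the pattern [-5,-1], [+4,-1], [+1,-5], [-5,+3] repeated.
step 11: apply [+1,-5] → [-18,-24]
step 12: apply [-5,+3] → [-23,-21]
step 13: apply [-5,-1] → [-28,-22]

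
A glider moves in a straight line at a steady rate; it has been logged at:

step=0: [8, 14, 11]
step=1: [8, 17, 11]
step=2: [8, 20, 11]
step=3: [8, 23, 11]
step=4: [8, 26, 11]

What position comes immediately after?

[8, 29, 11]

Each step adds [+0, +3, +0] to the position.
step 5: [8, 26, 11] + [+0, +3, +0] → [8, 29, 11]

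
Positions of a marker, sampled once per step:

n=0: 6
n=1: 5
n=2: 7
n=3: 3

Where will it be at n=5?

-5

Step-to-step displacements: -1, +2, -4; each is -2× the previous.
step 4: 3 + 8 → 11
step 5: 11 − 16 → -5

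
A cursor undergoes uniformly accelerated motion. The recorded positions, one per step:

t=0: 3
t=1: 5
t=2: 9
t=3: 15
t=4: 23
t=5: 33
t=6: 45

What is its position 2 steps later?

First differences are +2, +4, +6, +8, +10, +12; their common second difference is +2 (constant acceleration).
step 7: 45 + 14 → 59
step 8: 59 + 16 → 75

75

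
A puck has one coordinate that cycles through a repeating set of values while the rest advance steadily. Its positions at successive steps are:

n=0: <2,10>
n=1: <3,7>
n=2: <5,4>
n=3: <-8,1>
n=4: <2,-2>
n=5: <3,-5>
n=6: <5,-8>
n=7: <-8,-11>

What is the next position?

<2,-14>

First: cycles through 2, 3, 5, -8 every 4 steps. Step 8 lands at position 0 of the cycle → 2.
Second: linear, -3 per step → -14 at step 8.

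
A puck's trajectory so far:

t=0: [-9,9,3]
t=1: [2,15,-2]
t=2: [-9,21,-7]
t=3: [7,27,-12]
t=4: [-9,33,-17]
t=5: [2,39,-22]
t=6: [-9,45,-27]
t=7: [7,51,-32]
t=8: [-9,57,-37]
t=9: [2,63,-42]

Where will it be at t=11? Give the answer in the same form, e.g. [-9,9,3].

[7,75,-52]

First: cycles through -9, 2, -9, 7 every 4 steps. Step 11 lands at position 3 of the cycle → 7.
Second: linear, +6 per step → 75 at step 11.
Third: linear, -5 per step → -52 at step 11.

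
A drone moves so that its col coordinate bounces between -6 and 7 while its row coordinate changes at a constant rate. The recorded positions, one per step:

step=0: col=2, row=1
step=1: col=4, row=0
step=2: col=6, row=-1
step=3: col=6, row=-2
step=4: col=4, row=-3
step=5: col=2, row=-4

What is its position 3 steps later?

The col coordinate reflects between -6 and 7, moving 2 per step.
  step 6: 2 → 0
  step 7: 0 → -2
  step 8: -2 → -4
The row coordinate changes by -1 each step: at step 8 it is -7.

col=-4, row=-7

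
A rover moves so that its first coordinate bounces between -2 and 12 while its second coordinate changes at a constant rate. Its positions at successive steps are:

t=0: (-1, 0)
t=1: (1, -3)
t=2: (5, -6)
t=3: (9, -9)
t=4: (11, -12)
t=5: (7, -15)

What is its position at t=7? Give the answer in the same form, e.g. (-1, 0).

The first coordinate reflects between -2 and 12, moving 4 per step.
  step 6: 7 → 3
  step 7: 3 → -1
The second coordinate changes by -3 each step: at step 7 it is -21.

(-1, -21)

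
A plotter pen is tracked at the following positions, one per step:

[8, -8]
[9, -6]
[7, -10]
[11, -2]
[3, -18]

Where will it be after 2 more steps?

[-13, -50]

Step-to-step displacements: [+1, +2], [-2, -4], [+4, +8], [-8, -16]; each is -2× the previous.
step 5: [3, -18] + [+16, +32] → [19, 14]
step 6: [19, 14] + [-32, -64] → [-13, -50]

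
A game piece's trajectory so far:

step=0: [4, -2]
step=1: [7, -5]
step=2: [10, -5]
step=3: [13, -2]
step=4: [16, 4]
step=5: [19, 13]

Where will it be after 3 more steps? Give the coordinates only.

Successive displacements: [+3, -3], [+3, +0], [+3, +3], [+3, +6], [+3, +9] — each changes by [+0, +3].
step 6: [19, 13] + [+3, +12] → [22, 25]
step 7: [22, 25] + [+3, +15] → [25, 40]
step 8: [25, 40] + [+3, +18] → [28, 58]

[28, 58]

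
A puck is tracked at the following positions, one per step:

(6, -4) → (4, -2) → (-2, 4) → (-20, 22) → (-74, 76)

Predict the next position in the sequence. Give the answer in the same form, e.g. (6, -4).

The jumps are (-2, +2), (-6, +6), (-18, +18), (-54, +54) — a geometric progression with ratio 3.
step 5: (-74, 76) + (-162, +162) → (-236, 238)

(-236, 238)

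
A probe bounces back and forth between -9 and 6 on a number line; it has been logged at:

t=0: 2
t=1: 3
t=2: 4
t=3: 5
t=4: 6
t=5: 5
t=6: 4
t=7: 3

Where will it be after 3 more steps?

The value travels 1 per step and bounces off the walls at -9 and 6.
  step 8: 3 → 2
  step 9: 2 → 1
  step 10: 1 → 0

0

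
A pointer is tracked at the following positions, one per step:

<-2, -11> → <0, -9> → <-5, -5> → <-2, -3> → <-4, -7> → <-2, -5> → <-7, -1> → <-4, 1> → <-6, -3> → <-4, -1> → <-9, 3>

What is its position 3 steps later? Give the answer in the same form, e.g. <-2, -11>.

<-6, 3>

Differencing gives <+2, +2>, <-5, +4>, <+3, +2>, <-2, -4>, <+2, +2>, <-5, +4>, <+3, +2>, <-2, -4>, <+2, +2>, <-5, +4>. This is the pattern <+2, +2>, <-5, +4>, <+3, +2>, <-2, -4> repeated.
step 11: apply <+3, +2> → <-6, 5>
step 12: apply <-2, -4> → <-8, 1>
step 13: apply <+2, +2> → <-6, 3>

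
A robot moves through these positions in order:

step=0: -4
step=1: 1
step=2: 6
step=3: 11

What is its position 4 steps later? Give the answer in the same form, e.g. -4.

Constant displacement of +5 per step.
step 4: 11 + 5 → 16
step 5: 16 + 5 → 21
step 6: 21 + 5 → 26
step 7: 26 + 5 → 31

31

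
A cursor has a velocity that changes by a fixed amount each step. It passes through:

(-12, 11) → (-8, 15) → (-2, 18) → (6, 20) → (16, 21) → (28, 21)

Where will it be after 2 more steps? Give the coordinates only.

(58, 18)

Taking differences between consecutive positions: (+4, +4), (+6, +3), (+8, +2), (+10, +1), (+12, +0). These grow by (+2, -1) each step.
step 6: (28, 21) + (+14, -1) → (42, 20)
step 7: (42, 20) + (+16, -2) → (58, 18)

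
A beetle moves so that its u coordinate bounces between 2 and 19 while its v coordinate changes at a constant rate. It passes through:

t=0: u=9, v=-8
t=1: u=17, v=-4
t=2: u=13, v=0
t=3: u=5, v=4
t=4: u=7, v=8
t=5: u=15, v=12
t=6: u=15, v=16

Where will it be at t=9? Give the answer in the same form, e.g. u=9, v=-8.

The u coordinate travels 8 per step and bounces off the walls at 2 and 19.
  step 7: 15 → 7
  step 8: 7 → 5
  step 9: 5 → 13
The v coordinate changes by +4 each step: at step 9 it is 28.

u=13, v=28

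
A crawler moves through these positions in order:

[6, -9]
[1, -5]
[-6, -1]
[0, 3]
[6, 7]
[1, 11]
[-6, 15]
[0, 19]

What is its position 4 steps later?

[0, 35]

The first coordinate repeats the cycle [6, 1, -6, 0] with period 4; step 11 mod 4 = 3, giving 0.
The second coordinate changes by +4 each step, so at step 11 it is -9 + 11·(4) = 35.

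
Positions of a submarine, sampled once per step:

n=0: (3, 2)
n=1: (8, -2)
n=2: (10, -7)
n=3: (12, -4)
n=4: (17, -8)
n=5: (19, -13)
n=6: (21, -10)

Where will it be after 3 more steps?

The moves between consecutive positions are (+5, -4), (+2, -5), (+2, +3), (+5, -4), (+2, -5), (+2, +3); they repeat the 3-cycle [(+5, -4), (+2, -5), (+2, +3)].
step 7: apply (+5, -4) → (26, -14)
step 8: apply (+2, -5) → (28, -19)
step 9: apply (+2, +3) → (30, -16)

(30, -16)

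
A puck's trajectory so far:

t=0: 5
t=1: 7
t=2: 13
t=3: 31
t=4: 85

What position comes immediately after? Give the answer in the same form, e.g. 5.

247

The jumps are +2, +6, +18, +54 — a geometric progression with ratio 3.
step 5: 85 + 162 → 247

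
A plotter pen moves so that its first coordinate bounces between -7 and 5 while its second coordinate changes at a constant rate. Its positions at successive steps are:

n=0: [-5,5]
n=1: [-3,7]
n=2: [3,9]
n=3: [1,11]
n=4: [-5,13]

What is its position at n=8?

The first coordinate reflects between -7 and 5, moving 6 per step.
  step 5: -5 → -3
  step 6: -3 → 3
  step 7: 3 → 1
  step 8: 1 → -5
The second coordinate changes by +2 each step: at step 8 it is 21.

[-5,21]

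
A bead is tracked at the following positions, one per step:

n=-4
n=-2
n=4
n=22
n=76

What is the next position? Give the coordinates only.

n=238

Step-to-step displacements: +2, +6, +18, +54; each is 3× the previous.
step 5: 76 + 162 → n=238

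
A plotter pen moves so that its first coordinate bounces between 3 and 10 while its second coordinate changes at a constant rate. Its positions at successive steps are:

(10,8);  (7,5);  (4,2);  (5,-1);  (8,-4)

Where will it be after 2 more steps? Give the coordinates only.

(6,-10)

The first coordinate travels 3 per step and bounces off the walls at 3 and 10.
  step 5: 8 → 9
  step 6: 9 → 6
The second coordinate changes by -3 each step: at step 6 it is -10.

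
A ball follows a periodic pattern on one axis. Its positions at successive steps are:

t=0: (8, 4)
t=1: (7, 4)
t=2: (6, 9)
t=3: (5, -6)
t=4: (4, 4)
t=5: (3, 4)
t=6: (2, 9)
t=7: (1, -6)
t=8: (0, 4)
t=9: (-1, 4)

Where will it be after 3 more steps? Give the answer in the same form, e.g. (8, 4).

First: linear, -1 per step → -4 at step 12.
Second: cycles through 4, 4, 9, -6 every 4 steps. Step 12 lands at position 0 of the cycle → 4.

(-4, 4)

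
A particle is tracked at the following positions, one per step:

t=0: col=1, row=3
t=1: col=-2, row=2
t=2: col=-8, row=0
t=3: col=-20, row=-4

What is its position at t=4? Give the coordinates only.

col=-44, row=-12

Consecutive displacements (-3, -1), (-6, -2), (-12, -4) scale by a factor of 2 each step.
step 4: col=-20, row=-4 + (-24, -8) → col=-44, row=-12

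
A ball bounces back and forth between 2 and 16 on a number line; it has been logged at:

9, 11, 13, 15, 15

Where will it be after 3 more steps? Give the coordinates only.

9

The value reflects between 2 and 16, moving 2 per step.
  step 5: 15 → 13
  step 6: 13 → 11
  step 7: 11 → 9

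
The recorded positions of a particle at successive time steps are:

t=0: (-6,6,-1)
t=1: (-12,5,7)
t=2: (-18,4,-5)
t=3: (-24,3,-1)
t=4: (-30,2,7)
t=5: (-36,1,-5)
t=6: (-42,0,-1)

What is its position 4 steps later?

(-66,-4,7)

The first coordinate changes by -6 each step, so at step 10 it is -6 + 10·(-6) = -66.
The second coordinate changes by -1 each step, so at step 10 it is 6 + 10·(-1) = -4.
The third coordinate repeats the cycle [-1, 7, -5] with period 3; step 10 mod 3 = 1, giving 7.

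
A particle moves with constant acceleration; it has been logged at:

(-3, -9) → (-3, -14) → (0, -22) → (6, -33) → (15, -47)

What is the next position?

First differences are (+0, -5), (+3, -8), (+6, -11), (+9, -14); their common second difference is (+3, -3) (constant acceleration).
step 5: (15, -47) + (+12, -17) → (27, -64)

(27, -64)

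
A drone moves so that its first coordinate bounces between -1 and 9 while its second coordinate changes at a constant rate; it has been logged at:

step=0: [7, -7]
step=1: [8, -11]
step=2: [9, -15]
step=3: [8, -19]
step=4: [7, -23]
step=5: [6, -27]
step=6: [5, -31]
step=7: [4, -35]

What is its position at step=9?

The first coordinate travels 1 per step and bounces off the walls at -1 and 9.
  step 8: 4 → 3
  step 9: 3 → 2
The second coordinate changes by -4 each step: at step 9 it is -43.

[2, -43]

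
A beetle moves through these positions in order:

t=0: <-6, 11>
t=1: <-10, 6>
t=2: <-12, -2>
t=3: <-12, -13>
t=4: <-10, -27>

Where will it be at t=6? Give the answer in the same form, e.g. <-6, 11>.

Taking differences between consecutive positions: <-4, -5>, <-2, -8>, <+0, -11>, <+2, -14>. These grow by <+2, -3> each step.
step 5: <-10, -27> + <+4, -17> → <-6, -44>
step 6: <-6, -44> + <+6, -20> → <0, -64>

<0, -64>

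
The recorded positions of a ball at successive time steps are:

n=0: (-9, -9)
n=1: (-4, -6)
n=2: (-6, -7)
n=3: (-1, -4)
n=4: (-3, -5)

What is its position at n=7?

The moves between consecutive positions are (+5, +3), (-2, -1), (+5, +3), (-2, -1); they repeat the 2-cycle [(+5, +3), (-2, -1)].
step 5: apply (+5, +3) → (2, -2)
step 6: apply (-2, -1) → (0, -3)
step 7: apply (+5, +3) → (5, 0)

(5, 0)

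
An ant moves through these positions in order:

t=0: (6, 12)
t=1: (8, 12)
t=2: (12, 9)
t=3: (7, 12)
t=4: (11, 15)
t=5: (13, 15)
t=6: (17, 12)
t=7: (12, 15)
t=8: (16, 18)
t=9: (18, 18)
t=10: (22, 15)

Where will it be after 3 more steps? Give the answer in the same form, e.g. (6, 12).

(23, 21)

Step-to-step displacements: (+2, +0), (+4, -3), (-5, +3), (+4, +3), (+2, +0), (+4, -3), (-5, +3), (+4, +3), (+2, +0), (+4, -3) — a repeating cycle of length 4.
step 11: apply (-5, +3) → (17, 18)
step 12: apply (+4, +3) → (21, 21)
step 13: apply (+2, +0) → (23, 21)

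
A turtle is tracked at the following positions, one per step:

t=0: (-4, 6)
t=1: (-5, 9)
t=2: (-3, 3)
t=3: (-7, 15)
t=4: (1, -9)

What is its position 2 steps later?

(17, -57)

The jumps are (-1, +3), (+2, -6), (-4, +12), (+8, -24) — a geometric progression with ratio -2.
step 5: (1, -9) + (-16, +48) → (-15, 39)
step 6: (-15, 39) + (+32, -96) → (17, -57)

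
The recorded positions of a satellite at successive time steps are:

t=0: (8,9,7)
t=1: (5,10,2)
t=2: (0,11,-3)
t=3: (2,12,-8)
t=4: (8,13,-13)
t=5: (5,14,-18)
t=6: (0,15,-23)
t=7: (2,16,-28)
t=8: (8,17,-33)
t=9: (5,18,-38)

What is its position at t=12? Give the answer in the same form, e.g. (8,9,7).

(8,21,-53)

First: cycles through 8, 5, 0, 2 every 4 steps. Step 12 lands at position 0 of the cycle → 8.
Second: linear, +1 per step → 21 at step 12.
Third: linear, -5 per step → -53 at step 12.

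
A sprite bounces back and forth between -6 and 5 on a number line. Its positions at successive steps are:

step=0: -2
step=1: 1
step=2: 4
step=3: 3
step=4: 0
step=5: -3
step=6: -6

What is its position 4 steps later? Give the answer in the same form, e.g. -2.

The value reflects between -6 and 5, moving 3 per step.
  step 7: -6 → -3
  step 8: -3 → 0
  step 9: 0 → 3
  step 10: 3 → 4

4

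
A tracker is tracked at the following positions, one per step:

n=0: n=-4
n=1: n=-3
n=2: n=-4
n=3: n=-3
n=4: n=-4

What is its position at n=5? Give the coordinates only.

Consecutive displacements +1, -1, +1, -1 scale by a factor of -1 each step.
step 5: -4 + 1 → n=-3

n=-3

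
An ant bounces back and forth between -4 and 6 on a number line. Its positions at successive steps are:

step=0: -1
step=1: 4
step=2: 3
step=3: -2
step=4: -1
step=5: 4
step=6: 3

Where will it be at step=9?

The value reflects between -4 and 6, moving 5 per step.
  step 7: 3 → -2
  step 8: -2 → -1
  step 9: -1 → 4

4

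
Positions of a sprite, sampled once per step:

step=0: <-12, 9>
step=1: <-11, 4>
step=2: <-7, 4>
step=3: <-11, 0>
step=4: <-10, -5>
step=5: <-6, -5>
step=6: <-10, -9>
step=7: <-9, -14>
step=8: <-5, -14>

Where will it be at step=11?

<-4, -23>

Differencing gives <+1, -5>, <+4, +0>, <-4, -4>, <+1, -5>, <+4, +0>, <-4, -4>, <+1, -5>, <+4, +0>. This is the pattern <+1, -5>, <+4, +0>, <-4, -4> repeated.
step 9: apply <-4, -4> → <-9, -18>
step 10: apply <+1, -5> → <-8, -23>
step 11: apply <+4, +0> → <-4, -23>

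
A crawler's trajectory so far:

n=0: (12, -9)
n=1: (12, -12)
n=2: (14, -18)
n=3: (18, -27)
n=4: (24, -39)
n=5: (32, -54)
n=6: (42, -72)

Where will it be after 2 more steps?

(68, -117)

Taking differences between consecutive positions: (+0, -3), (+2, -6), (+4, -9), (+6, -12), (+8, -15), (+10, -18). These grow by (+2, -3) each step.
step 7: (42, -72) + (+12, -21) → (54, -93)
step 8: (54, -93) + (+14, -24) → (68, -117)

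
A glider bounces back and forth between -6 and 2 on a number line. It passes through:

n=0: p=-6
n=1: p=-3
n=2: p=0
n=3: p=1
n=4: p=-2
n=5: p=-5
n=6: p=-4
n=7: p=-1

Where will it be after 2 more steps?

The value reflects between -6 and 2, moving 3 per step.
  step 8: -1 → 2
  step 9: 2 → -1

p=-1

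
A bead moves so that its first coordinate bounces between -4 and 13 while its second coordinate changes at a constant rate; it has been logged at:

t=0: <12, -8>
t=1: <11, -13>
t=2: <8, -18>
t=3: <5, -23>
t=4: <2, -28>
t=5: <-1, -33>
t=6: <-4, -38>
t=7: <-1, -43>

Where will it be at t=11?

The first coordinate travels 3 per step and bounces off the walls at -4 and 13.
  step 8: -1 → 2
  step 9: 2 → 5
  step 10: 5 → 8
  step 11: 8 → 11
The second coordinate changes by -5 each step: at step 11 it is -63.

<11, -63>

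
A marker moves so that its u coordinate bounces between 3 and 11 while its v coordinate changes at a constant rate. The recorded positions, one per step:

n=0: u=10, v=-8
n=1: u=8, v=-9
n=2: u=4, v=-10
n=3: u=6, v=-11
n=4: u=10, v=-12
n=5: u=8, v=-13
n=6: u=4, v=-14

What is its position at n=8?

The u coordinate reflects between 3 and 11, moving 4 per step.
  step 7: 4 → 6
  step 8: 6 → 10
The v coordinate changes by -1 each step: at step 8 it is -16.

u=10, v=-16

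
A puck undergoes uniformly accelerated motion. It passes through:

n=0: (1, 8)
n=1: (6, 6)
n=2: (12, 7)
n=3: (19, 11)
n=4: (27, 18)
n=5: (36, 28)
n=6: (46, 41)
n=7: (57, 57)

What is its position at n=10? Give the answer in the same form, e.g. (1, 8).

Successive displacements: (+5, -2), (+6, +1), (+7, +4), (+8, +7), (+9, +10), (+10, +13), (+11, +16) — each changes by (+1, +3).
step 8: (57, 57) + (+12, +19) → (69, 76)
step 9: (69, 76) + (+13, +22) → (82, 98)
step 10: (82, 98) + (+14, +25) → (96, 123)

(96, 123)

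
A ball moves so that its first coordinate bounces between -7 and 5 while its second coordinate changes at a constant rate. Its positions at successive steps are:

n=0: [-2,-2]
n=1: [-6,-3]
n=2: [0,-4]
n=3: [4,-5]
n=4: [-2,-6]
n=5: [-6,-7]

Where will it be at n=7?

The first coordinate reflects between -7 and 5, moving 6 per step.
  step 6: -6 → 0
  step 7: 0 → 4
The second coordinate changes by -1 each step: at step 7 it is -9.

[4,-9]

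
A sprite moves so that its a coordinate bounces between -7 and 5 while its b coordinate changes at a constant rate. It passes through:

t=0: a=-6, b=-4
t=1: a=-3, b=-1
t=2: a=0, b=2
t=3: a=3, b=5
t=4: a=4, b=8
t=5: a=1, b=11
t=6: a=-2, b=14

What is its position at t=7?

a=-5, b=17

The a coordinate travels 3 per step and bounces off the walls at -7 and 5.
  step 7: -2 → -5
The b coordinate changes by +3 each step: at step 7 it is 17.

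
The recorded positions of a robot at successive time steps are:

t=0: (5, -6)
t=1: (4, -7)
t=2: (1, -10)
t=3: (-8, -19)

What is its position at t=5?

Step-to-step displacements: (-1, -1), (-3, -3), (-9, -9); each is 3× the previous.
step 4: (-8, -19) + (-27, -27) → (-35, -46)
step 5: (-35, -46) + (-81, -81) → (-116, -127)

(-116, -127)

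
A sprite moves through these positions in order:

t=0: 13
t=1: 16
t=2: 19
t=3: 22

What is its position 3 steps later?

31

The position changes by +3 every step.
step 4: 22 + 3 → 25
step 5: 25 + 3 → 28
step 6: 28 + 3 → 31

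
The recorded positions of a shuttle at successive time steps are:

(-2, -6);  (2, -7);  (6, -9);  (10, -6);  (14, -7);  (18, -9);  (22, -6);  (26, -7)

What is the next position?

First: linear, +4 per step → 30 at step 8.
Second: cycles through -6, -7, -9 every 3 steps. Step 8 lands at position 2 of the cycle → -9.

(30, -9)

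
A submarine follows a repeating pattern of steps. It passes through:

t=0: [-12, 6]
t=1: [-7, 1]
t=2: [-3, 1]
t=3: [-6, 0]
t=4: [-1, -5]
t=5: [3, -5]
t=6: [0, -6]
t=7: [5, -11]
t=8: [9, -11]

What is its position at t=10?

[11, -17]

The moves between consecutive positions are [+5, -5], [+4, +0], [-3, -1], [+5, -5], [+4, +0], [-3, -1], [+5, -5], [+4, +0]; they repeat the 3-cycle [[+5, -5], [+4, +0], [-3, -1]].
step 9: apply [-3, -1] → [6, -12]
step 10: apply [+5, -5] → [11, -17]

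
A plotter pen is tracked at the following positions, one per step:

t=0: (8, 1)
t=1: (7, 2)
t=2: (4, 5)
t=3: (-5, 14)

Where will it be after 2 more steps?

(-113, 122)

The jumps are (-1, +1), (-3, +3), (-9, +9) — a geometric progression with ratio 3.
step 4: (-5, 14) + (-27, +27) → (-32, 41)
step 5: (-32, 41) + (-81, +81) → (-113, 122)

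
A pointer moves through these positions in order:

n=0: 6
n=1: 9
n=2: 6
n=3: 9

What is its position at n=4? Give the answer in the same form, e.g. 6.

6

The jumps are +3, -3, +3 — a geometric progression with ratio -1.
step 4: 9 − 3 → 6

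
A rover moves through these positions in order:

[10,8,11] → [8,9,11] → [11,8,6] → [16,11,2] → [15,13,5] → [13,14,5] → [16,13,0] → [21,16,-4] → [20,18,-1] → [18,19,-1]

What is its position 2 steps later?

[26,21,-10]

Differencing gives [-2,+1,+0], [+3,-1,-5], [+5,+3,-4], [-1,+2,+3], [-2,+1,+0], [+3,-1,-5], [+5,+3,-4], [-1,+2,+3], [-2,+1,+0]. This is the pattern [-2,+1,+0], [+3,-1,-5], [+5,+3,-4], [-1,+2,+3] repeated.
step 10: apply [+3,-1,-5] → [21,18,-6]
step 11: apply [+5,+3,-4] → [26,21,-10]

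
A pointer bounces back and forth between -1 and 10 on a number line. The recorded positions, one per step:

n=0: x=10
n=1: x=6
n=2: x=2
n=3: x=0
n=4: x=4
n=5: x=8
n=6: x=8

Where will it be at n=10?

The value travels 4 per step and bounces off the walls at -1 and 10.
  step 7: 8 → 4
  step 8: 4 → 0
  step 9: 0 → 2
  step 10: 2 → 6

x=6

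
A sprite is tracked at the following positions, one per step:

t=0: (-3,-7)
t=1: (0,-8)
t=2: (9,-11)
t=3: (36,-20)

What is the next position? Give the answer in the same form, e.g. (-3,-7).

Consecutive displacements (+3,-1), (+9,-3), (+27,-9) scale by a factor of 3 each step.
step 4: (36,-20) + (+81,-27) → (117,-47)

(117,-47)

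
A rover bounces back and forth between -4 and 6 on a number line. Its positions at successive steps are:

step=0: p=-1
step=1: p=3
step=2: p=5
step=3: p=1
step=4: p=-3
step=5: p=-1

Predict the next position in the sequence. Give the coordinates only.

p=3

The value travels 4 per step and bounces off the walls at -4 and 6.
  step 6: -1 → 3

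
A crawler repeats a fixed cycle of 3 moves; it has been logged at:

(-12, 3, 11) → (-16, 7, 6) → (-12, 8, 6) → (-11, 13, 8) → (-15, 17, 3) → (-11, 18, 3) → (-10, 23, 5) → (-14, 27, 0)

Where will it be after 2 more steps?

(-9, 33, 2)

The moves between consecutive positions are (-4, +4, -5), (+4, +1, +0), (+1, +5, +2), (-4, +4, -5), (+4, +1, +0), (+1, +5, +2), (-4, +4, -5); they repeat the 3-cycle [(-4, +4, -5), (+4, +1, +0), (+1, +5, +2)].
step 8: apply (+4, +1, +0) → (-10, 28, 0)
step 9: apply (+1, +5, +2) → (-9, 33, 2)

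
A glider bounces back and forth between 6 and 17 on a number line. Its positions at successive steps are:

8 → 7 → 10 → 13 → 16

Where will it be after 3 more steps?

9

The value travels 3 per step and bounces off the walls at 6 and 17.
  step 5: 16 → 15
  step 6: 15 → 12
  step 7: 12 → 9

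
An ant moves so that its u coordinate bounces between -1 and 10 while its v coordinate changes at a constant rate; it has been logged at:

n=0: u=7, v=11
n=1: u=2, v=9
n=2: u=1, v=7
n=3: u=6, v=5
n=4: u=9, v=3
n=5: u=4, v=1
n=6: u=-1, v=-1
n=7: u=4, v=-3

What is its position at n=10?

The u coordinate reflects between -1 and 10, moving 5 per step.
  step 8: 4 → 9
  step 9: 9 → 6
  step 10: 6 → 1
The v coordinate changes by -2 each step: at step 10 it is -9.

u=1, v=-9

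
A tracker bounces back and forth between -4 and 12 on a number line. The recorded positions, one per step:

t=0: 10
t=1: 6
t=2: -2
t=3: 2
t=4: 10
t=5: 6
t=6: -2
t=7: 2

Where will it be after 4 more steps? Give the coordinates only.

2

The value reflects between -4 and 12, moving 8 per step.
  step 8: 2 → 10
  step 9: 10 → 6
  step 10: 6 → -2
  step 11: -2 → 2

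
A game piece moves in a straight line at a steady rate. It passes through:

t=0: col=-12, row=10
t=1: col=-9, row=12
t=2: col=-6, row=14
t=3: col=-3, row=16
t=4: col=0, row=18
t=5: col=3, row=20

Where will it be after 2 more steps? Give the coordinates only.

col=9, row=24

The position changes by (+3, +2) every step.
step 6: col=3, row=20 + (+3, +2) → col=6, row=22
step 7: col=6, row=22 + (+3, +2) → col=9, row=24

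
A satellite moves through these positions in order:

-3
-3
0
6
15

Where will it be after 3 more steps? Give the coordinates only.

60

Successive displacements: +0, +3, +6, +9 — each changes by +3.
step 5: 15 + 12 → 27
step 6: 27 + 15 → 42
step 7: 42 + 18 → 60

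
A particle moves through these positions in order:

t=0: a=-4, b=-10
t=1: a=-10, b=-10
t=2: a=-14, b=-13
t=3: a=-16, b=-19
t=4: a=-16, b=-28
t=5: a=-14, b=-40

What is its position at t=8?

First differences are (-6,+0), (-4,-3), (-2,-6), (+0,-9), (+2,-12); their common second difference is (+2,-3) (constant acceleration).
step 6: a=-14, b=-40 + (+4,-15) → a=-10, b=-55
step 7: a=-10, b=-55 + (+6,-18) → a=-4, b=-73
step 8: a=-4, b=-73 + (+8,-21) → a=4, b=-94

a=4, b=-94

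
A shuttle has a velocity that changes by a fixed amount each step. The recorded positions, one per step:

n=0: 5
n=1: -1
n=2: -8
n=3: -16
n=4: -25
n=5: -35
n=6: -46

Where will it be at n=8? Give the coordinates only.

-71

Taking differences between consecutive positions: -6, -7, -8, -9, -10, -11. These grow by -1 each step.
step 7: -46 − 12 → -58
step 8: -58 − 13 → -71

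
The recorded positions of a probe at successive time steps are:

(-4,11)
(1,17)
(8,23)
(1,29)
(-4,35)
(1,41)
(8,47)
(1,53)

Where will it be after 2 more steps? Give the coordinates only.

(1,65)

The first coordinate repeats the cycle [-4, 1, 8, 1] with period 4; step 9 mod 4 = 1, giving 1.
The second coordinate changes by +6 each step, so at step 9 it is 11 + 9·(6) = 65.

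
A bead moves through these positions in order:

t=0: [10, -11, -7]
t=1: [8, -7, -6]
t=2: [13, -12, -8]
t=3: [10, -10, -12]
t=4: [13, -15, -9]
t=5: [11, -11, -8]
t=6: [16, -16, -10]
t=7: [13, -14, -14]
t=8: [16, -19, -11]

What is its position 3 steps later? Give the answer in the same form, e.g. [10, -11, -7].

[16, -18, -16]

Differencing gives [-2, +4, +1], [+5, -5, -2], [-3, +2, -4], [+3, -5, +3], [-2, +4, +1], [+5, -5, -2], [-3, +2, -4], [+3, -5, +3]. This is the pattern [-2, +4, +1], [+5, -5, -2], [-3, +2, -4], [+3, -5, +3] repeated.
step 9: apply [-2, +4, +1] → [14, -15, -10]
step 10: apply [+5, -5, -2] → [19, -20, -12]
step 11: apply [-3, +2, -4] → [16, -18, -16]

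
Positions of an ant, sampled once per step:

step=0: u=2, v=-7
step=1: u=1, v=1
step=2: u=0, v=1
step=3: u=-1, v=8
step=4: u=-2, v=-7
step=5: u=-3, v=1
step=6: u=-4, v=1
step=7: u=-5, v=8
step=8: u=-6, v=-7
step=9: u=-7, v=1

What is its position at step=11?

u=-9, v=8

U: linear, -1 per step → -9 at step 11.
V: cycles through -7, 1, 1, 8 every 4 steps. Step 11 lands at position 3 of the cycle → 8.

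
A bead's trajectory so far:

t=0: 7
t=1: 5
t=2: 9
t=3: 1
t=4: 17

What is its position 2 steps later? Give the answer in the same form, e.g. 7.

49

The jumps are -2, +4, -8, +16 — a geometric progression with ratio -2.
step 5: 17 − 32 → -15
step 6: -15 + 64 → 49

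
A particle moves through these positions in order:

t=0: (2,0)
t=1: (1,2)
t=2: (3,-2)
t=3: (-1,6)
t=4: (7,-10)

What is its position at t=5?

(-9,22)

Consecutive displacements (-1,+2), (+2,-4), (-4,+8), (+8,-16) scale by a factor of -2 each step.
step 5: (7,-10) + (-16,+32) → (-9,22)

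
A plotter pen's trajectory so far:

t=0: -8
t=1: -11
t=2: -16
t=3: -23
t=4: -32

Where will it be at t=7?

-71

Taking differences between consecutive positions: -3, -5, -7, -9. These grow by -2 each step.
step 5: -32 − 11 → -43
step 6: -43 − 13 → -56
step 7: -56 − 15 → -71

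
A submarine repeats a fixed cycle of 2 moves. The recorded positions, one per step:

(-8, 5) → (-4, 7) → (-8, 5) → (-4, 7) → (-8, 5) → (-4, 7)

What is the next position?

The moves between consecutive positions are (+4, +2), (-4, -2), (+4, +2), (-4, -2), (+4, +2); they repeat the 2-cycle [(+4, +2), (-4, -2)].
step 6: apply (-4, -2) → (-8, 5)

(-8, 5)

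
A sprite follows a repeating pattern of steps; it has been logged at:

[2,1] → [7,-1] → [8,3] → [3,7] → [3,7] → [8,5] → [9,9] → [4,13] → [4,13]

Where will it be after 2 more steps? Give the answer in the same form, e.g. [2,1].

[10,15]

Differencing gives [+5,-2], [+1,+4], [-5,+4], [+0,+0], [+5,-2], [+1,+4], [-5,+4], [+0,+0]. This is the pattern [+5,-2], [+1,+4], [-5,+4], [+0,+0] repeated.
step 9: apply [+5,-2] → [9,11]
step 10: apply [+1,+4] → [10,15]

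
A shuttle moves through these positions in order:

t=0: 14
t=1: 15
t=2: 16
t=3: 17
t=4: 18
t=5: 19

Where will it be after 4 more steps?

Each step adds +1 to the position.
step 6: 19 + 1 → 20
step 7: 20 + 1 → 21
step 8: 21 + 1 → 22
step 9: 22 + 1 → 23

23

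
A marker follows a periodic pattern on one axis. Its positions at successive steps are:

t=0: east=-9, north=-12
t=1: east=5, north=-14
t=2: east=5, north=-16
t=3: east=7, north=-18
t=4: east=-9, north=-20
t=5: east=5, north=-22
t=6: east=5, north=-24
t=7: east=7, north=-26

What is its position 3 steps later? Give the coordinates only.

The east coordinate repeats the cycle [-9, 5, 5, 7] with period 4; step 10 mod 4 = 2, giving 5.
The north coordinate changes by -2 each step, so at step 10 it is -12 + 10·(-2) = -32.

east=5, north=-32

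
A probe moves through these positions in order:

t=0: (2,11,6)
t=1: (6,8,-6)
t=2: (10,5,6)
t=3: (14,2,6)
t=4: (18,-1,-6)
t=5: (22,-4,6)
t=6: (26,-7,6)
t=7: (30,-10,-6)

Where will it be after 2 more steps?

(38,-16,6)

First: linear, +4 per step → 38 at step 9.
Second: linear, -3 per step → -16 at step 9.
Third: cycles through 6, -6, 6 every 3 steps. Step 9 lands at position 0 of the cycle → 6.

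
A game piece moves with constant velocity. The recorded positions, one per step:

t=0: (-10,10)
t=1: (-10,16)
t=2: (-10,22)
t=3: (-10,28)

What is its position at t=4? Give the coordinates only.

Each step adds (+0,+6) to the position.
step 4: (-10,28) + (+0,+6) → (-10,34)

(-10,34)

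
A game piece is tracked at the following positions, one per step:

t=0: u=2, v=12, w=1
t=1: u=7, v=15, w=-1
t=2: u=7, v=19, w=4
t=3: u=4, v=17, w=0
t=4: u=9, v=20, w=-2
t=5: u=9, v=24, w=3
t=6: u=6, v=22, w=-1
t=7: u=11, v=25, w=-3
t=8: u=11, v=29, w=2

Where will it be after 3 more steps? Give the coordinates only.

u=13, v=34, w=1

Differencing gives (+5, +3, -2), (+0, +4, +5), (-3, -2, -4), (+5, +3, -2), (+0, +4, +5), (-3, -2, -4), (+5, +3, -2), (+0, +4, +5). This is the pattern (+5, +3, -2), (+0, +4, +5), (-3, -2, -4) repeated.
step 9: apply (-3, -2, -4) → u=8, v=27, w=-2
step 10: apply (+5, +3, -2) → u=13, v=30, w=-4
step 11: apply (+0, +4, +5) → u=13, v=34, w=1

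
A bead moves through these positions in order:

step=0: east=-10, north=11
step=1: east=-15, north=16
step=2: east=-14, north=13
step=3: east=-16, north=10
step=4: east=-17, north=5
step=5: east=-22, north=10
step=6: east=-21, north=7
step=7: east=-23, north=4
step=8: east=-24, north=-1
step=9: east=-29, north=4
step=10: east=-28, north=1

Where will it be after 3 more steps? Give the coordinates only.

Step-to-step displacements: (-5, +5), (+1, -3), (-2, -3), (-1, -5), (-5, +5), (+1, -3), (-2, -3), (-1, -5), (-5, +5), (+1, -3) — a repeating cycle of length 4.
step 11: apply (-2, -3) → east=-30, north=-2
step 12: apply (-1, -5) → east=-31, north=-7
step 13: apply (-5, +5) → east=-36, north=-2

east=-36, north=-2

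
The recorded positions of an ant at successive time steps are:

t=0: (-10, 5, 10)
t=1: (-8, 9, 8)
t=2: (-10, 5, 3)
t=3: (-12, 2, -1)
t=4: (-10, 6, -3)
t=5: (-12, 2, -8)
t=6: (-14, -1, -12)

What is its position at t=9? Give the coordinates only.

(-16, -4, -23)

Differencing gives (+2, +4, -2), (-2, -4, -5), (-2, -3, -4), (+2, +4, -2), (-2, -4, -5), (-2, -3, -4). This is the pattern (+2, +4, -2), (-2, -4, -5), (-2, -3, -4) repeated.
step 7: apply (+2, +4, -2) → (-12, 3, -14)
step 8: apply (-2, -4, -5) → (-14, -1, -19)
step 9: apply (-2, -3, -4) → (-16, -4, -23)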